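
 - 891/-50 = 17 + 41/50 = 17.82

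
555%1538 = 555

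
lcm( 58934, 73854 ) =5834466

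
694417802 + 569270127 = 1263687929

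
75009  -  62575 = 12434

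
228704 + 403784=632488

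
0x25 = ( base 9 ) 41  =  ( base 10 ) 37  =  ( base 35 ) 12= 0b100101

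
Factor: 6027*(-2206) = - 13295562  =  - 2^1*3^1 * 7^2 *41^1*1103^1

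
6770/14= 483 + 4/7 = 483.57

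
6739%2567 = 1605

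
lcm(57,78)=1482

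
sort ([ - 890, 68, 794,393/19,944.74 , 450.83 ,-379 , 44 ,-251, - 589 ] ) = [-890,-589, - 379, -251,  393/19, 44,68,450.83, 794,944.74]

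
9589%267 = 244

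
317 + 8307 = 8624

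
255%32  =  31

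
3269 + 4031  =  7300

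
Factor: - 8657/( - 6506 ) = 2^ (-1 )*11^1 * 787^1*3253^ (  -  1 )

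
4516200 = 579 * 7800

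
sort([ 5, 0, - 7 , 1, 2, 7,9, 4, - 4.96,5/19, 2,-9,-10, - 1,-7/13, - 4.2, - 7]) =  [ - 10,- 9 , - 7, - 7 , - 4.96, -4.2, - 1,-7/13,0, 5/19, 1,2, 2, 4,  5, 7, 9] 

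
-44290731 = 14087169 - 58377900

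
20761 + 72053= 92814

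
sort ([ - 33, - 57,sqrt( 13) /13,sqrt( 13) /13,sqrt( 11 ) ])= [ - 57 ,-33, sqrt( 13 ) /13, sqrt(13)/13, sqrt( 11)]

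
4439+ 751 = 5190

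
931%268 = 127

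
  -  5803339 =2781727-8585066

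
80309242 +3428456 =83737698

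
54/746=27/373 = 0.07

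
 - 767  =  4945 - 5712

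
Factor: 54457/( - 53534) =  - 2^(-1)*29^( - 1) * 59^1 = - 59/58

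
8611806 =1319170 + 7292636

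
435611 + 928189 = 1363800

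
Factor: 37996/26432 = 23/16  =  2^( - 4)*23^1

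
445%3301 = 445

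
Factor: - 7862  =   - 2^1 *3931^1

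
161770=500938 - 339168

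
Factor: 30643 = 30643^1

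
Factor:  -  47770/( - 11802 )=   3^( - 1)*5^1*7^( - 1)*17^1 = 85/21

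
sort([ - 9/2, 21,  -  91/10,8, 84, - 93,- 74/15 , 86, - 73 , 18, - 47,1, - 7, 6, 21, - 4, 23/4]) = [ - 93,-73, - 47, - 91/10,  -  7,-74/15,-9/2,- 4,1,23/4,6,8, 18, 21,  21, 84, 86]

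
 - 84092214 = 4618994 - 88711208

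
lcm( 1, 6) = 6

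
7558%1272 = 1198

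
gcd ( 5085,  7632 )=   9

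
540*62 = 33480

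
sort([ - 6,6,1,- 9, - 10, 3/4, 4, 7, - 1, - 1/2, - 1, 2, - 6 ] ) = [- 10, - 9, - 6, - 6, - 1, - 1, - 1/2, 3/4, 1, 2,4, 6, 7 ]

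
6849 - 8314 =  - 1465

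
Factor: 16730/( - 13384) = - 5/4 =- 2^( - 2 )*5^1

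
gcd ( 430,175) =5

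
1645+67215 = 68860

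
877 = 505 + 372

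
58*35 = 2030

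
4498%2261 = 2237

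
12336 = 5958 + 6378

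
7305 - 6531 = 774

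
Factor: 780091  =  13^1  *23^1 * 2609^1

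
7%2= 1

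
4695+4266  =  8961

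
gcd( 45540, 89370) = 90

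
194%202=194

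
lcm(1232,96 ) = 7392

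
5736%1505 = 1221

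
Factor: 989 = 23^1*43^1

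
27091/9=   27091/9 = 3010.11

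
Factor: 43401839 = 13^1  *3338603^1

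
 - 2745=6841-9586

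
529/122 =529/122 = 4.34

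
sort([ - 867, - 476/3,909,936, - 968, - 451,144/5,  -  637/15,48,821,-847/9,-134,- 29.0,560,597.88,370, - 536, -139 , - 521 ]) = [ - 968, - 867, - 536,  -  521, - 451,  -  476/3, - 139, - 134, - 847/9, - 637/15, - 29.0,144/5, 48 , 370,560,597.88,821, 909,936] 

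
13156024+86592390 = 99748414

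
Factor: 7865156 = 2^2*13^1 *151253^1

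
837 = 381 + 456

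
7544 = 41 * 184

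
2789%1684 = 1105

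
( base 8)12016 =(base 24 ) 8lm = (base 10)5134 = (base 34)4F0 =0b1010000001110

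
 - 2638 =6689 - 9327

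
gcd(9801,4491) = 9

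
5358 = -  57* ( - 94)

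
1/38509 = 1/38509= 0.00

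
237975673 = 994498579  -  756522906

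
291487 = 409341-117854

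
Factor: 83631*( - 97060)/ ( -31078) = 4058612430/15539  =  2^1* 3^1*5^1*23^1*41^( - 1)*61^1 * 211^1 * 379^(- 1)*457^1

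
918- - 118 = 1036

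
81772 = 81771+1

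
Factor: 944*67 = 2^4*59^1* 67^1= 63248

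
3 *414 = 1242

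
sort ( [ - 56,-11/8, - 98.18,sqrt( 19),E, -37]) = [  -  98.18, - 56, - 37,  -  11/8, E,sqrt(  19)]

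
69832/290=240 + 4/5 = 240.80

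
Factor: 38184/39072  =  43/44 = 2^(-2 )*11^( - 1)* 43^1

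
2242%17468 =2242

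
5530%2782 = 2748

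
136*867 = 117912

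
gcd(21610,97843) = 1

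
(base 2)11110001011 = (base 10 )1931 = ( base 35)1k6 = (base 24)38B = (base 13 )b57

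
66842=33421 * 2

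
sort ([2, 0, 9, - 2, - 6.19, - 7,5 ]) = [ - 7,  -  6.19, - 2,0, 2,5,9 ]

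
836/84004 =209/21001 = 0.01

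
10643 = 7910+2733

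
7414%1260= 1114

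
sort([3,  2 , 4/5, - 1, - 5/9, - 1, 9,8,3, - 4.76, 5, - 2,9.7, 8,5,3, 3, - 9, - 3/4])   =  [ - 9 , - 4.76,  -  2,-1, - 1,- 3/4, - 5/9,4/5,2,3 , 3, 3, 3,5 , 5,  8,8, 9,9.7 ] 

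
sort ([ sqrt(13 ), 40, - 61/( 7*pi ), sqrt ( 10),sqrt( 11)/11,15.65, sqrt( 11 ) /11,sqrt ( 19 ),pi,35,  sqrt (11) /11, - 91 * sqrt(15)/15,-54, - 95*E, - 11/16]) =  [ - 95*E,-54, - 91*sqrt( 15 ) /15, - 61/ (7*pi ), -11/16,sqrt( 11 ) /11,sqrt( 11)/11 , sqrt(11 )/11,pi, sqrt( 10),sqrt(13 ), sqrt(  19 ), 15.65,35, 40]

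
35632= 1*35632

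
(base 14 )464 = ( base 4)31220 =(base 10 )872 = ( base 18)2c8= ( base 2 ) 1101101000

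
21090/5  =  4218 = 4218.00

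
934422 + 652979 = 1587401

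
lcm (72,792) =792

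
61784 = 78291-16507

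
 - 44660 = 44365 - 89025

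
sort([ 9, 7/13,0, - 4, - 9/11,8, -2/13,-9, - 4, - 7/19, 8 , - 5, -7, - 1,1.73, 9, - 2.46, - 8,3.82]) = [ - 9 , - 8,-7, - 5, - 4, - 4, - 2.46, - 1,-9/11,-7/19, - 2/13, 0, 7/13 , 1.73,3.82, 8, 8,9, 9] 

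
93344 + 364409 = 457753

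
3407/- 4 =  - 3407/4 = - 851.75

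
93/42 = 31/14 = 2.21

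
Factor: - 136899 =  - 3^2 *7^1*41^1*53^1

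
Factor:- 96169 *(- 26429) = 2541650501=13^1* 17^1*19^1*107^1*5657^1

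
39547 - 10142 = 29405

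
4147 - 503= 3644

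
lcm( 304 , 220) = 16720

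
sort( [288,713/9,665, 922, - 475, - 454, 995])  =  [ - 475,  -  454,713/9, 288, 665, 922, 995 ]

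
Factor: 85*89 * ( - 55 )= - 5^2 * 11^1 * 17^1*89^1  =  - 416075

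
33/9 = 3 + 2/3 = 3.67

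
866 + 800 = 1666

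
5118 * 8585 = 43938030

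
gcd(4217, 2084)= 1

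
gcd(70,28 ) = 14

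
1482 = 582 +900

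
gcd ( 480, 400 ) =80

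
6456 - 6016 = 440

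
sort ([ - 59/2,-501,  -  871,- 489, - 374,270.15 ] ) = [ - 871, - 501,  -  489, - 374, - 59/2,270.15 ] 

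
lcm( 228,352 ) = 20064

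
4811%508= 239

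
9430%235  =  30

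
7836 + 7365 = 15201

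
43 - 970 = -927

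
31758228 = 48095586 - 16337358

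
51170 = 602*85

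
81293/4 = 20323  +  1/4 = 20323.25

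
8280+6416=14696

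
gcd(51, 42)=3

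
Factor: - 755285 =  - 5^1*151057^1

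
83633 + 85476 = 169109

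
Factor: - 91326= -2^1*3^1*31^1*491^1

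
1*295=295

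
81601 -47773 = 33828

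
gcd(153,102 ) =51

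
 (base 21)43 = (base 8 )127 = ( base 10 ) 87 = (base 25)3C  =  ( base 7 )153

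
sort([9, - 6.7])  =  [ - 6.7, 9 ] 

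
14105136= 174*81064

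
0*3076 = 0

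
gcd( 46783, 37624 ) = 1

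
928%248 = 184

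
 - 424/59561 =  - 1 + 59137/59561 = -0.01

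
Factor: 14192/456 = 1774/57 = 2^1 *3^(-1 )*19^ ( - 1 )*887^1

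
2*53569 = 107138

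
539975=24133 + 515842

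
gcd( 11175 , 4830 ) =15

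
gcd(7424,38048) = 928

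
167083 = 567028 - 399945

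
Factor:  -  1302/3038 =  - 3/7 = - 3^1 * 7^(-1 ) 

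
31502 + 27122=58624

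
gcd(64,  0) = 64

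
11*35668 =392348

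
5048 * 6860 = 34629280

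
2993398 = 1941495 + 1051903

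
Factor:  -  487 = -487^1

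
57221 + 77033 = 134254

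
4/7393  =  4/7393=0.00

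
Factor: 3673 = 3673^1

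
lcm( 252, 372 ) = 7812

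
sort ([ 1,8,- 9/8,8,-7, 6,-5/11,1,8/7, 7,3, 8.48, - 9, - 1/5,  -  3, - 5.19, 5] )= [ - 9, - 7, - 5.19, - 3, - 9/8, - 5/11, - 1/5, 1,1,8/7,3,5,6, 7,8,8,8.48 ]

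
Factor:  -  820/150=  -82/15 = - 2^1* 3^( - 1)*5^ ( - 1 )  *41^1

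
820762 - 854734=-33972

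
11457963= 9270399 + 2187564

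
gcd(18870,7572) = 6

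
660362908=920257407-259894499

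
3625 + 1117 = 4742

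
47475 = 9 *5275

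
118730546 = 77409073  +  41321473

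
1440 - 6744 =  - 5304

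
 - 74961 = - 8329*9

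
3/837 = 1/279 = 0.00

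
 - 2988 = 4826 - 7814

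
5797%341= 0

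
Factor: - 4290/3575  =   - 2^1* 3^1*5^( - 1) = -6/5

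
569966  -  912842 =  - 342876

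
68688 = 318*216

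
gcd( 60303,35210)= 1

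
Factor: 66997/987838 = 2^( - 1) * 7^1 * 17^1 * 563^1*493919^( - 1) 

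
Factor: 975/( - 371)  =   - 3^1*5^2*7^( - 1)*13^1*53^( - 1)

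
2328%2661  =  2328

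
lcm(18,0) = 0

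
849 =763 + 86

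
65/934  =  65/934 = 0.07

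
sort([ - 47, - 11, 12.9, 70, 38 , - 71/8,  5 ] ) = [ - 47, - 11, - 71/8,5,  12.9,38, 70 ]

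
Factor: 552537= 3^2*29^2*73^1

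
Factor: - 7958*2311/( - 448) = 2^( - 5)*7^ (-1)*23^1*173^1*2311^1=9195469/224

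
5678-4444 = 1234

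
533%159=56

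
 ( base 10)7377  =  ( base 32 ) 76h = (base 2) 1110011010001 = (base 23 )DLH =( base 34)6CX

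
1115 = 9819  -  8704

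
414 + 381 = 795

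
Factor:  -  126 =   -  2^1 * 3^2* 7^1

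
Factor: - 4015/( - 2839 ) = 5^1*11^1*17^( - 1 ) *73^1*167^( - 1) 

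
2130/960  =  2 + 7/32 = 2.22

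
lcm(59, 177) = 177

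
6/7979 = 6/7979 =0.00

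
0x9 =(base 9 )10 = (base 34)9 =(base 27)9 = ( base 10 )9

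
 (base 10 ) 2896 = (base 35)2cq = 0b101101010000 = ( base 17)a06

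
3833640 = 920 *4167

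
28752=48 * 599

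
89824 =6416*14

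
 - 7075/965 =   -  8 + 129/193  =  - 7.33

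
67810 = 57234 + 10576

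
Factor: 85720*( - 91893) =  - 7877067960 = - 2^3*3^1 * 5^1*2143^1*30631^1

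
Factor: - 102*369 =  - 2^1*3^3* 17^1*41^1 = - 37638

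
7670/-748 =-3835/374 = - 10.25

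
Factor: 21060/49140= 3/7 = 3^1*7^(  -  1)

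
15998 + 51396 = 67394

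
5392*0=0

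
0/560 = 0 = 0.00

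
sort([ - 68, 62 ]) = [ - 68,62]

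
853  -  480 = 373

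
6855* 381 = 2611755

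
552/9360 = 23/390 = 0.06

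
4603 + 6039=10642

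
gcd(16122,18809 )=2687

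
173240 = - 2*( - 86620 ) 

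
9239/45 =205 + 14/45 =205.31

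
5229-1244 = 3985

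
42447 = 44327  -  1880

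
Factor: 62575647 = 3^1 * 157^1*132857^1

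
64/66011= 64/66011 = 0.00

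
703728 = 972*724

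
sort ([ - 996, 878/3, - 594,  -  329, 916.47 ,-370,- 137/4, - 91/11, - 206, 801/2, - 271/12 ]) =[ - 996,-594, - 370,-329, -206, - 137/4 , - 271/12, - 91/11,878/3, 801/2 , 916.47] 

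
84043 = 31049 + 52994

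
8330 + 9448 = 17778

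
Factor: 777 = 3^1*7^1*37^1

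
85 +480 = 565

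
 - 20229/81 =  - 6743/27 = -  249.74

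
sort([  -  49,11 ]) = [ - 49,11 ] 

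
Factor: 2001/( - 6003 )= - 3^(-1 ) = - 1/3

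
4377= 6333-1956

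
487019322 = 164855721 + 322163601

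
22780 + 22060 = 44840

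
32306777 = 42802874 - 10496097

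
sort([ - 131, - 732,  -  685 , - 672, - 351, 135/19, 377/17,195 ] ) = [ - 732,-685, - 672, - 351, - 131,135/19, 377/17,195 ]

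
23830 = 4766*5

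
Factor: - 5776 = - 2^4*19^2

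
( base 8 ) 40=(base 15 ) 22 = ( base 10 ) 32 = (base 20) 1c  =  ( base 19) 1d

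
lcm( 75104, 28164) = 225312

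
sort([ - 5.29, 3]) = [-5.29, 3] 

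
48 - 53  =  -5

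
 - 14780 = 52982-67762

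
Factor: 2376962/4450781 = 2^1*7^1*53^( - 1)* 79^(-1 ) * 1063^( - 1) * 169783^1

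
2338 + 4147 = 6485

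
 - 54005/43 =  - 1256 + 3/43 = -1255.93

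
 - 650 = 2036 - 2686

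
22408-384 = 22024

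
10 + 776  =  786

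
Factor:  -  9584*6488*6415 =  - 2^7*5^1*599^1*811^1*1283^1 = - 398891063680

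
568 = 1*568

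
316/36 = 8 + 7/9 = 8.78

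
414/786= 69/131 = 0.53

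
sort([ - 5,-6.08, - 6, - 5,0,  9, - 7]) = [ - 7, - 6.08, -6, - 5,-5,0,9 ] 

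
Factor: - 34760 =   -  2^3*5^1*11^1*79^1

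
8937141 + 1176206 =10113347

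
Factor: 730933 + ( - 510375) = 2^1*13^1*17^1*499^1 =220558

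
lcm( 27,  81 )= 81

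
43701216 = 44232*988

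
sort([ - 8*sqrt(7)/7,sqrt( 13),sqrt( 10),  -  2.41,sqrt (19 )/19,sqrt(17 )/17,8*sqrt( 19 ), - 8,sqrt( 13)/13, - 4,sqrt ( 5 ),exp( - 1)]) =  [-8,-4, - 8 *sqrt(7 )/7, - 2.41,sqrt( 19)/19, sqrt (17 ) /17, sqrt( 13 )/13,exp( - 1 ), sqrt( 5 ) , sqrt( 10),sqrt (13 ),8 * sqrt(19 )]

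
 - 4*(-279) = 1116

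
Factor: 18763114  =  2^1*  9381557^1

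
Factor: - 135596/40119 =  - 436/129 = - 2^2 *3^( - 1)*43^( - 1) * 109^1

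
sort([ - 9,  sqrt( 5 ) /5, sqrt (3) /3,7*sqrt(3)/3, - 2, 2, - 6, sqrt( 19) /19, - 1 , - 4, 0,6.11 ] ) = [ - 9, - 6,-4,-2,-1, 0,sqrt( 19) /19,sqrt( 5) /5,  sqrt ( 3 )/3,2,7*sqrt( 3)/3,6.11]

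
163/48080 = 163/48080= 0.00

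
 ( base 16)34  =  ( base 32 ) 1K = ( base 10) 52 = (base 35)1H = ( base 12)44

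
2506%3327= 2506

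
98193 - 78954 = 19239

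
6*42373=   254238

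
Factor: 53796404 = 2^2*1321^1*10181^1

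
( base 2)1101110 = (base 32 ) 3E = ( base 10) 110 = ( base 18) 62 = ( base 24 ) 4e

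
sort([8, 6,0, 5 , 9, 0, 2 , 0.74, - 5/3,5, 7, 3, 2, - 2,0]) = [ - 2,-5/3,0, 0,0,  0.74, 2,2,3, 5, 5,6,7, 8, 9]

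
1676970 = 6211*270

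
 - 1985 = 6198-8183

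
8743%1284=1039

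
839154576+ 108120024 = 947274600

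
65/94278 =65/94278 = 0.00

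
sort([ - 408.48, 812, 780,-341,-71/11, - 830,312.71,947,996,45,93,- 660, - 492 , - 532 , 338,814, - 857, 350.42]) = [ - 857, - 830, - 660, -532, - 492, -408.48, - 341,-71/11,45,93,  312.71,338,350.42,780,812, 814,947,996]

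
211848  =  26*8148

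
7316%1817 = 48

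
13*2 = 26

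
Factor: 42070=2^1*5^1*7^1*601^1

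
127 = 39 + 88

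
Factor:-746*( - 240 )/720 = 2^1*3^( - 1)* 373^1 = 746/3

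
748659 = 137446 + 611213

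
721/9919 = 103/1417 = 0.07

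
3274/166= 19 + 60/83 = 19.72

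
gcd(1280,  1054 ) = 2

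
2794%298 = 112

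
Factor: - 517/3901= - 11/83 = - 11^1*83^(  -  1) 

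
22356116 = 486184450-463828334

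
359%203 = 156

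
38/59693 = 38/59693  =  0.00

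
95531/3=31843 + 2/3  =  31843.67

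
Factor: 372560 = 2^4 * 5^1*4657^1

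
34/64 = 17/32 = 0.53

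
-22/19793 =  - 1 + 19771/19793 = - 0.00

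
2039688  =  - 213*( - 9576)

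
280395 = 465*603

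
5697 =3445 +2252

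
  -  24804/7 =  -24804/7 = - 3543.43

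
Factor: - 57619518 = - 2^1 * 3^1*11^1*59^1* 14797^1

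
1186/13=91 + 3/13 =91.23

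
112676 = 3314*34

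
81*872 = 70632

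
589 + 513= 1102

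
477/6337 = 477/6337 = 0.08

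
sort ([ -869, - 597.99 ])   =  [ - 869, - 597.99]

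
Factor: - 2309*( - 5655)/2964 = 2^ ( - 2) * 5^1 * 19^( - 1 )*29^1*2309^1 = 334805/76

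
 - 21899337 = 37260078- 59159415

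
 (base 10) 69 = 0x45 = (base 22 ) 33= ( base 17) 41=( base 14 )4d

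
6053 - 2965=3088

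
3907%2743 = 1164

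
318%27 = 21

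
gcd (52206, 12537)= 21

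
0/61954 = 0 = 0.00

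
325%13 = 0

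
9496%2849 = 949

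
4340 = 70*62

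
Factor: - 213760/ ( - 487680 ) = 167/381 = 3^( - 1) * 127^( - 1)*167^1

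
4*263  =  1052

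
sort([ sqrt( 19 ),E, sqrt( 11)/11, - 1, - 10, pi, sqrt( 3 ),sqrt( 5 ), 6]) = [ - 10 , - 1,sqrt(11) /11,sqrt( 3 ),  sqrt( 5), E,pi, sqrt( 19) , 6]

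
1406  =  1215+191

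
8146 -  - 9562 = 17708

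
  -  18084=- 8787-9297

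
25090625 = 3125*8029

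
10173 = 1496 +8677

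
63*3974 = 250362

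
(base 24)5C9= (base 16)c69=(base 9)4320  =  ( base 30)3fr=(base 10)3177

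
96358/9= 96358/9  =  10706.44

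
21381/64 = 334 + 5/64 = 334.08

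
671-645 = 26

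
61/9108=61/9108 = 0.01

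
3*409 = 1227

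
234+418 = 652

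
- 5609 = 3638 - 9247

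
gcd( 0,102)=102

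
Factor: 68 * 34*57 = 2^3*3^1*17^2*19^1=131784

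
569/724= 569/724 = 0.79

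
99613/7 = 14230+3/7 = 14230.43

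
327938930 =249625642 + 78313288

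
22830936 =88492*258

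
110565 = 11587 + 98978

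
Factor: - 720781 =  - 31^1*23251^1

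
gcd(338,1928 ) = 2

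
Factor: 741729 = 3^1*433^1*571^1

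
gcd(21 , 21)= 21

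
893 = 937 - 44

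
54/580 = 27/290 = 0.09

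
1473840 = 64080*23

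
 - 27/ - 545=27/545 = 0.05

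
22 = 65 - 43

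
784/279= 2 + 226/279 =2.81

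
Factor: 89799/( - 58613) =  - 3^1*37^1 * 809^1*58613^(-1 ) 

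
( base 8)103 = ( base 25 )2h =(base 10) 67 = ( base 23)2L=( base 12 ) 57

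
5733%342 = 261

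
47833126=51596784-3763658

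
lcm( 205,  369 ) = 1845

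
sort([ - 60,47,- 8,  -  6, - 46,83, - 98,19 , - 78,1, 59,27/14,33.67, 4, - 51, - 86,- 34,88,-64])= [ - 98, - 86, - 78, - 64, - 60, - 51, - 46, - 34, - 8,-6, 1,27/14,4,19,33.67, 47,59, 83,88] 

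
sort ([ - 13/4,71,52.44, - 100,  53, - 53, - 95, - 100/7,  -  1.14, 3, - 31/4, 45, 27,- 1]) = [  -  100, - 95, - 53, - 100/7, - 31/4, - 13/4, - 1.14, - 1, 3, 27, 45,52.44, 53, 71]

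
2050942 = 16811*122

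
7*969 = 6783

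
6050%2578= 894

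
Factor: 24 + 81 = 105 = 3^1 * 5^1*7^1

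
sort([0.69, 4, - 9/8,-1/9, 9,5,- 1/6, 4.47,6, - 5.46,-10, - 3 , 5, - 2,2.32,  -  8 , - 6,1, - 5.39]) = [-10,-8, - 6, - 5.46,-5.39, - 3,-2, - 9/8, - 1/6, - 1/9,0.69,1, 2.32,  4,4.47,5 , 5, 6, 9 ]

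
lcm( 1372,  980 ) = 6860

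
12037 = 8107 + 3930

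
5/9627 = 5/9627 = 0.00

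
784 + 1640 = 2424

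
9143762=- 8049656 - -17193418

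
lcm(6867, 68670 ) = 68670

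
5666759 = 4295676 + 1371083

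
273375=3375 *81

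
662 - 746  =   - 84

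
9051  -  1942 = 7109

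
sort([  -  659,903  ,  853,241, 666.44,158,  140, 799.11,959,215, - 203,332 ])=[ - 659, - 203, 140,158,215, 241, 332,666.44,799.11,853,903,959]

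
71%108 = 71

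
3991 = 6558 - 2567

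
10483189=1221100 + 9262089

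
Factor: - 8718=  -  2^1*3^1* 1453^1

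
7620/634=3810/317 = 12.02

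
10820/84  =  128 + 17/21 = 128.81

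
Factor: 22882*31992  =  732040944 =2^4*3^1*17^1*31^1*43^1*673^1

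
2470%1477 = 993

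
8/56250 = 4/28125 = 0.00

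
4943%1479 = 506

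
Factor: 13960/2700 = 698/135   =  2^1*3^( - 3)*5^( - 1 )*349^1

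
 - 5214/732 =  - 8 + 107/122=- 7.12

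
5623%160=23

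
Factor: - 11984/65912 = - 2/11 =-2^1*11^(-1 ) 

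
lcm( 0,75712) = 0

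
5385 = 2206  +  3179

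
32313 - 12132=20181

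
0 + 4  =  4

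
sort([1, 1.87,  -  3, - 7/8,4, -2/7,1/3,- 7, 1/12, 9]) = [-7,  -  3, - 7/8, - 2/7, 1/12, 1/3,1,1.87, 4,9 ] 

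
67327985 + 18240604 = 85568589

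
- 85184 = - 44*1936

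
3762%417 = 9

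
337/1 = 337 = 337.00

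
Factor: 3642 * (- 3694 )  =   - 2^2* 3^1*607^1*1847^1 = - 13453548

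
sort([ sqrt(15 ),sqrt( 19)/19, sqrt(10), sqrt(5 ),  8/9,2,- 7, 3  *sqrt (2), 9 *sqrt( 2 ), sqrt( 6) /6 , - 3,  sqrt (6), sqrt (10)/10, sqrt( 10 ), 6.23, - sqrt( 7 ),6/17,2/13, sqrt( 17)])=[- 7, - 3, - sqrt( 7 ), 2/13, sqrt( 19)/19, sqrt( 10)/10 , 6/17, sqrt( 6)/6,8/9, 2 , sqrt( 5 ), sqrt ( 6 ), sqrt (10 ), sqrt(10 ), sqrt(15),  sqrt( 17 ),3*sqrt( 2 ), 6.23,9*sqrt( 2 ) ]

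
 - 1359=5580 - 6939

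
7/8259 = 7/8259=   0.00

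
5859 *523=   3064257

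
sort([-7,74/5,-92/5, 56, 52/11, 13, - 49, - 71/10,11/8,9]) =[ - 49,-92/5, - 71/10, - 7,11/8, 52/11, 9, 13, 74/5,56]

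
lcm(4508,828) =40572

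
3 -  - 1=4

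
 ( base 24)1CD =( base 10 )877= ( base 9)1174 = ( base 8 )1555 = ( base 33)qj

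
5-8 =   -  3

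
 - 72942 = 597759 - 670701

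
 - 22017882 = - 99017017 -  -76999135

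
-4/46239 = -1 + 46235/46239 = - 0.00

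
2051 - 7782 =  - 5731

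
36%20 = 16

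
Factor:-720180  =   - 2^2*3^2*5^1 * 4001^1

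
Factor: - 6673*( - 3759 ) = 25083807 = 3^1*7^1*179^1*6673^1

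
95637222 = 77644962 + 17992260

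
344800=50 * 6896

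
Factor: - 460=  - 2^2 *5^1*23^1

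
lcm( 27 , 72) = 216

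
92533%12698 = 3647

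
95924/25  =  95924/25 = 3836.96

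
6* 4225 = 25350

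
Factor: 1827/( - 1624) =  - 9/8 = - 2^( - 3 )*3^2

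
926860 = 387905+538955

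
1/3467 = 1/3467 = 0.00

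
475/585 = 95/117   =  0.81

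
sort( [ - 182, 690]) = [  -  182, 690 ] 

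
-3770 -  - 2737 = - 1033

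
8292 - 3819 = 4473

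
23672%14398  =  9274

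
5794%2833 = 128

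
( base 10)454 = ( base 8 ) 706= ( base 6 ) 2034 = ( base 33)DP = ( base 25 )i4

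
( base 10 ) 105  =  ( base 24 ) 49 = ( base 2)1101001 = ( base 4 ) 1221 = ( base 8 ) 151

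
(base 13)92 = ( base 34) 3h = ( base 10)119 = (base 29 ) 43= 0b1110111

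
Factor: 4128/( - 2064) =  -2=- 2^1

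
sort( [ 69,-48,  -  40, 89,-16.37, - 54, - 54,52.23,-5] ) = [  -  54, -54,-48,-40, - 16.37, - 5, 52.23, 69, 89]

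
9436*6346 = 59880856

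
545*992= 540640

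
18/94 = 9/47 = 0.19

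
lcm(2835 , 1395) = 87885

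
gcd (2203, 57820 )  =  1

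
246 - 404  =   - 158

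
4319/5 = 4319/5 = 863.80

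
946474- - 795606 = 1742080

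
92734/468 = 198 + 35/234  =  198.15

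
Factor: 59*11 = 649 = 11^1*59^1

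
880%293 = 1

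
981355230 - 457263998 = 524091232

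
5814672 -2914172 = 2900500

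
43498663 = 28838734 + 14659929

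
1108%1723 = 1108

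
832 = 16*52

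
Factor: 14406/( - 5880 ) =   -  49/20=- 2^( - 2)*5^(  -  1)*7^2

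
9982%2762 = 1696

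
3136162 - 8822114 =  - 5685952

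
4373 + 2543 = 6916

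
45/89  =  45/89  =  0.51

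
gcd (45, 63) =9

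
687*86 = 59082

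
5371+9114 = 14485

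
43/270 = 43/270  =  0.16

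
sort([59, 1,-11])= [ - 11, 1, 59]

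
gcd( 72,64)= 8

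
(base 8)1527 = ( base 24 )1BF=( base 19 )270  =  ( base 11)708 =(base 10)855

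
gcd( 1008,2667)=21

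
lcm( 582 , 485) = 2910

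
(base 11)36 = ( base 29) 1A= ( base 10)39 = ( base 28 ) 1b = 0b100111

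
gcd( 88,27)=1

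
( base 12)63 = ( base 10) 75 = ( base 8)113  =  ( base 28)2j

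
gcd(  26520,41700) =60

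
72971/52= 1403 + 15/52=   1403.29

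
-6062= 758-6820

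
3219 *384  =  1236096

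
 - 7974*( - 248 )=1977552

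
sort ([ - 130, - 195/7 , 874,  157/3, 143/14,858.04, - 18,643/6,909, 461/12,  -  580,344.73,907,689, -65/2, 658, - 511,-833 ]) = [ - 833,-580, - 511,  -  130, - 65/2,-195/7 , - 18,143/14,461/12,157/3,643/6,  344.73,658,689,  858.04,874,907, 909]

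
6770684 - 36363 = 6734321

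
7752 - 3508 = 4244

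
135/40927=135/40927 = 0.00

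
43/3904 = 43/3904 = 0.01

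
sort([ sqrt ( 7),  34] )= [sqrt( 7),34]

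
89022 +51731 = 140753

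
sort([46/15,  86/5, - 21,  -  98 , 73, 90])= [ - 98, - 21,  46/15, 86/5 , 73,90]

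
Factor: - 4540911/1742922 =-1513637/580974 = - 2^( - 1)*3^( - 1)*31^1*37^(-1)*157^1*311^1*2617^( - 1) 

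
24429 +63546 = 87975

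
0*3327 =0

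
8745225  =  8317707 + 427518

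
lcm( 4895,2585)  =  230065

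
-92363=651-93014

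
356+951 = 1307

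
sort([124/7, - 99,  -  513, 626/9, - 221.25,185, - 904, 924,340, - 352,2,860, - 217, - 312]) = [ - 904, - 513, -352, - 312, - 221.25, - 217,-99,  2,124/7,626/9,185,340,860, 924]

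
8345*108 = 901260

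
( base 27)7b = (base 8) 310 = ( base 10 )200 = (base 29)6Q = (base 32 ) 68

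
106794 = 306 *349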